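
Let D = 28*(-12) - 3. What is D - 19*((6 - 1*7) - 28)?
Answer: 212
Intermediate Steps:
D = -339 (D = -336 - 3 = -339)
D - 19*((6 - 1*7) - 28) = -339 - 19*((6 - 1*7) - 28) = -339 - 19*((6 - 7) - 28) = -339 - 19*(-1 - 28) = -339 - 19*(-29) = -339 - 1*(-551) = -339 + 551 = 212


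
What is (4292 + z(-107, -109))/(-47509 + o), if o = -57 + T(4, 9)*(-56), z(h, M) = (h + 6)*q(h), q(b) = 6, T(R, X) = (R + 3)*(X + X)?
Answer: -1843/27311 ≈ -0.067482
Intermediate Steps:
T(R, X) = 2*X*(3 + R) (T(R, X) = (3 + R)*(2*X) = 2*X*(3 + R))
z(h, M) = 36 + 6*h (z(h, M) = (h + 6)*6 = (6 + h)*6 = 36 + 6*h)
o = -7113 (o = -57 + (2*9*(3 + 4))*(-56) = -57 + (2*9*7)*(-56) = -57 + 126*(-56) = -57 - 7056 = -7113)
(4292 + z(-107, -109))/(-47509 + o) = (4292 + (36 + 6*(-107)))/(-47509 - 7113) = (4292 + (36 - 642))/(-54622) = (4292 - 606)*(-1/54622) = 3686*(-1/54622) = -1843/27311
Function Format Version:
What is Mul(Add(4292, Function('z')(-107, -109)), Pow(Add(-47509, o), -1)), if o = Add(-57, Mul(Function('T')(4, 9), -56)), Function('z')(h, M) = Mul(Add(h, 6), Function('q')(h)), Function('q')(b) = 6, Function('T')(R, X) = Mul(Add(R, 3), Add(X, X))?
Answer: Rational(-1843, 27311) ≈ -0.067482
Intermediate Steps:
Function('T')(R, X) = Mul(2, X, Add(3, R)) (Function('T')(R, X) = Mul(Add(3, R), Mul(2, X)) = Mul(2, X, Add(3, R)))
Function('z')(h, M) = Add(36, Mul(6, h)) (Function('z')(h, M) = Mul(Add(h, 6), 6) = Mul(Add(6, h), 6) = Add(36, Mul(6, h)))
o = -7113 (o = Add(-57, Mul(Mul(2, 9, Add(3, 4)), -56)) = Add(-57, Mul(Mul(2, 9, 7), -56)) = Add(-57, Mul(126, -56)) = Add(-57, -7056) = -7113)
Mul(Add(4292, Function('z')(-107, -109)), Pow(Add(-47509, o), -1)) = Mul(Add(4292, Add(36, Mul(6, -107))), Pow(Add(-47509, -7113), -1)) = Mul(Add(4292, Add(36, -642)), Pow(-54622, -1)) = Mul(Add(4292, -606), Rational(-1, 54622)) = Mul(3686, Rational(-1, 54622)) = Rational(-1843, 27311)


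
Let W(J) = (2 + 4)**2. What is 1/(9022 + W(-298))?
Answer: 1/9058 ≈ 0.00011040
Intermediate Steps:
W(J) = 36 (W(J) = 6**2 = 36)
1/(9022 + W(-298)) = 1/(9022 + 36) = 1/9058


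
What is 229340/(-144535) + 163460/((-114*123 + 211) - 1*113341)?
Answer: -2639336539/918895716 ≈ -2.8723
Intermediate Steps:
229340/(-144535) + 163460/((-114*123 + 211) - 1*113341) = 229340*(-1/144535) + 163460/((-14022 + 211) - 113341) = -45868/28907 + 163460/(-13811 - 113341) = -45868/28907 + 163460/(-127152) = -45868/28907 + 163460*(-1/127152) = -45868/28907 - 40865/31788 = -2639336539/918895716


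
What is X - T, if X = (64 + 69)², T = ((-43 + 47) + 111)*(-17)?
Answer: 19644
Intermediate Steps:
T = -1955 (T = (4 + 111)*(-17) = 115*(-17) = -1955)
X = 17689 (X = 133² = 17689)
X - T = 17689 - 1*(-1955) = 17689 + 1955 = 19644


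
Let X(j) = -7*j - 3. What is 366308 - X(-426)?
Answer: 363329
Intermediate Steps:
X(j) = -3 - 7*j
366308 - X(-426) = 366308 - (-3 - 7*(-426)) = 366308 - (-3 + 2982) = 366308 - 1*2979 = 366308 - 2979 = 363329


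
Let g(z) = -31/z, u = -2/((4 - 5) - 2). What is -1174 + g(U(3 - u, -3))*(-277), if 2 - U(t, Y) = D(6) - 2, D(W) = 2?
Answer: 6239/2 ≈ 3119.5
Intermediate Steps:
u = ⅔ (u = -2/(-1 - 2) = -2/(-3) = -2*(-⅓) = ⅔ ≈ 0.66667)
U(t, Y) = 2 (U(t, Y) = 2 - (2 - 2) = 2 - 1*0 = 2 + 0 = 2)
-1174 + g(U(3 - u, -3))*(-277) = -1174 - 31/2*(-277) = -1174 + 8587/2 = 6239/2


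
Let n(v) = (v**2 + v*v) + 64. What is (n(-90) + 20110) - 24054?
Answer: 12320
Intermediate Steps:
n(v) = 64 + 2*v**2 (n(v) = (v**2 + v**2) + 64 = 2*v**2 + 64 = 64 + 2*v**2)
(n(-90) + 20110) - 24054 = ((64 + 2*(-90)**2) + 20110) - 24054 = ((64 + 2*8100) + 20110) - 24054 = ((64 + 16200) + 20110) - 24054 = (16264 + 20110) - 24054 = 36374 - 24054 = 12320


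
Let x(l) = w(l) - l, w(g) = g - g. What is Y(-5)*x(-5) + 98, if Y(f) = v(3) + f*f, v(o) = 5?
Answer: 248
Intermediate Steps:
w(g) = 0
Y(f) = 5 + f² (Y(f) = 5 + f*f = 5 + f²)
x(l) = -l (x(l) = 0 - l = -l)
Y(-5)*x(-5) + 98 = (5 + (-5)²)*(-1*(-5)) + 98 = (5 + 25)*5 + 98 = 30*5 + 98 = 150 + 98 = 248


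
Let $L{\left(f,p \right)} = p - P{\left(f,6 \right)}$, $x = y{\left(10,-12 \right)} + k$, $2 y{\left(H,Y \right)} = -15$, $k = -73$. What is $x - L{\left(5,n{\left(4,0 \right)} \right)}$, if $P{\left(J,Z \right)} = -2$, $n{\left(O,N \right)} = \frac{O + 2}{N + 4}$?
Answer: $-84$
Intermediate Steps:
$y{\left(H,Y \right)} = - \frac{15}{2}$ ($y{\left(H,Y \right)} = \frac{1}{2} \left(-15\right) = - \frac{15}{2}$)
$n{\left(O,N \right)} = \frac{2 + O}{4 + N}$
$x = - \frac{161}{2}$ ($x = - \frac{15}{2} - 73 = - \frac{161}{2} \approx -80.5$)
$L{\left(f,p \right)} = 2 + p$ ($L{\left(f,p \right)} = p - -2 = p + 2 = 2 + p$)
$x - L{\left(5,n{\left(4,0 \right)} \right)} = - \frac{161}{2} - \left(2 + \frac{2 + 4}{4 + 0}\right) = - \frac{161}{2} - \left(2 + \frac{1}{4} \cdot 6\right) = - \frac{161}{2} - \left(2 + \frac{3}{2}\right) = - \frac{161}{2} - \frac{7}{2} = -84$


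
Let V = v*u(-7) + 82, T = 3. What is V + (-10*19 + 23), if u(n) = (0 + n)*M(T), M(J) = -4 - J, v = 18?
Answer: 797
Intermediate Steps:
u(n) = -7*n (u(n) = (0 + n)*(-4 - 1*3) = n*(-4 - 3) = n*(-7) = -7*n)
V = 964 (V = 18*(-7*(-7)) + 82 = 18*49 + 82 = 882 + 82 = 964)
V + (-10*19 + 23) = 964 + (-10*19 + 23) = 964 + (-190 + 23) = 964 - 167 = 797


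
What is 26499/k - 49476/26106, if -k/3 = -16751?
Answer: -5247177/3835979 ≈ -1.3679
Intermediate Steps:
k = 50253 (k = -3*(-16751) = 50253)
26499/k - 49476/26106 = 26499/50253 - 49476/26106 = 26499*(1/50253) - 49476*1/26106 = 8833/16751 - 434/229 = -5247177/3835979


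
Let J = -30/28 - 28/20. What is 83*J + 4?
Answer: -14079/70 ≈ -201.13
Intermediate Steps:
J = -173/70 (J = -30*1/28 - 28*1/20 = -15/14 - 7/5 = -173/70 ≈ -2.4714)
83*J + 4 = 83*(-173/70) + 4 = -14359/70 + 4 = -14079/70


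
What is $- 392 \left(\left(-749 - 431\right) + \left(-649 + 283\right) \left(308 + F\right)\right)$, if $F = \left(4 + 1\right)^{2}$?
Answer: $48238736$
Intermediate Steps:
$F = 25$ ($F = 5^{2} = 25$)
$- 392 \left(\left(-749 - 431\right) + \left(-649 + 283\right) \left(308 + F\right)\right) = - 392 \left(\left(-749 - 431\right) + \left(-649 + 283\right) \left(308 + 25\right)\right) = - 392 \left(\left(-749 - 431\right) - 121878\right) = - 392 \left(-1180 - 121878\right) = \left(-392\right) \left(-123058\right) = 48238736$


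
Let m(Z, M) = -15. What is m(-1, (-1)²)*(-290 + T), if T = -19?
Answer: 4635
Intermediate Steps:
m(-1, (-1)²)*(-290 + T) = -15*(-290 - 19) = -15*(-309) = 4635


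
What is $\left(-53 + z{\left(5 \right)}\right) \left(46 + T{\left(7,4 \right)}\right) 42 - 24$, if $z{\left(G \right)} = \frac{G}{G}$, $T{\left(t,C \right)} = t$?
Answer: $-115776$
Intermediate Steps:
$z{\left(G \right)} = 1$
$\left(-53 + z{\left(5 \right)}\right) \left(46 + T{\left(7,4 \right)}\right) 42 - 24 = \left(-53 + 1\right) \left(46 + 7\right) 42 - 24 = \left(-52\right) 53 \cdot 42 - 24 = \left(-2756\right) 42 - 24 = -115752 - 24 = -115776$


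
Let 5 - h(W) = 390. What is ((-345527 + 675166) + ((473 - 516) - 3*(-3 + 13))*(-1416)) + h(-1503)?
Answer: 432622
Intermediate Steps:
h(W) = -385 (h(W) = 5 - 1*390 = 5 - 390 = -385)
((-345527 + 675166) + ((473 - 516) - 3*(-3 + 13))*(-1416)) + h(-1503) = ((-345527 + 675166) + ((473 - 516) - 3*(-3 + 13))*(-1416)) - 385 = (329639 + (-43 - 3*10)*(-1416)) - 385 = (329639 + (-43 - 30)*(-1416)) - 385 = (329639 - 73*(-1416)) - 385 = (329639 + 103368) - 385 = 433007 - 385 = 432622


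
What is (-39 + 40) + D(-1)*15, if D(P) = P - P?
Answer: 1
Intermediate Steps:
D(P) = 0
(-39 + 40) + D(-1)*15 = (-39 + 40) + 0*15 = 1 + 0 = 1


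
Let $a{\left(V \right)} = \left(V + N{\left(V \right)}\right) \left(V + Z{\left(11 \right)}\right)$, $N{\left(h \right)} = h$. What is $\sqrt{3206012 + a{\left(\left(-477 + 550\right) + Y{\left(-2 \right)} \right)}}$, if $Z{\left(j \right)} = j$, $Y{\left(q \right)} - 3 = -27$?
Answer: $2 \sqrt{802973} \approx 1792.2$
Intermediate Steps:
$Y{\left(q \right)} = -24$ ($Y{\left(q \right)} = 3 - 27 = -24$)
$a{\left(V \right)} = 2 V \left(11 + V\right)$ ($a{\left(V \right)} = \left(V + V\right) \left(V + 11\right) = 2 V \left(11 + V\right)$)
$\sqrt{3206012 + a{\left(\left(-477 + 550\right) + Y{\left(-2 \right)} \right)}} = \sqrt{3206012 + 2 \left(\left(-477 + 550\right) - 24\right) \left(11 + \left(\left(-477 + 550\right) - 24\right)\right)} = \sqrt{3206012 + 2 \left(73 - 24\right) \left(11 + \left(73 - 24\right)\right)} = \sqrt{3206012 + 2 \cdot 49 \left(11 + 49\right)} = \sqrt{3206012 + 2 \cdot 49 \cdot 60} = \sqrt{3206012 + 5880} = \sqrt{3211892} = 2 \sqrt{802973}$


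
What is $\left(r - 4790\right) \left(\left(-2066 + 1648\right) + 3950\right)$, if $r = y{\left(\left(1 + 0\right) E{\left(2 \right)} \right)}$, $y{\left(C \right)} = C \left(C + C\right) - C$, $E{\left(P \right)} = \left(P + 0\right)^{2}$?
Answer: $-16819384$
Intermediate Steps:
$E{\left(P \right)} = P^{2}$
$y{\left(C \right)} = - C + 2 C^{2}$ ($y{\left(C \right)} = C 2 C - C = 2 C^{2} - C = - C + 2 C^{2}$)
$r = 28$ ($r = \left(1 + 0\right) 2^{2} \left(-1 + 2 \left(1 + 0\right) 2^{2}\right) = 1 \cdot 4 \left(-1 + 2 \cdot 1 \cdot 4\right) = 4 \left(-1 + 2 \cdot 4\right) = 4 \left(-1 + 8\right) = 4 \cdot 7 = 28$)
$\left(r - 4790\right) \left(\left(-2066 + 1648\right) + 3950\right) = \left(28 - 4790\right) \left(\left(-2066 + 1648\right) + 3950\right) = - 4762 \left(-418 + 3950\right) = \left(-4762\right) 3532 = -16819384$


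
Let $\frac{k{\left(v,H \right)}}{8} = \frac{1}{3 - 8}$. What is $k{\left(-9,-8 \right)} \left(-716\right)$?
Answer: $\frac{5728}{5} \approx 1145.6$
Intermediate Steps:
$k{\left(v,H \right)} = - \frac{8}{5}$ ($k{\left(v,H \right)} = \frac{8}{3 - 8} = \frac{8}{-5} = 8 \left(- \frac{1}{5}\right) = - \frac{8}{5}$)
$k{\left(-9,-8 \right)} \left(-716\right) = \left(- \frac{8}{5}\right) \left(-716\right) = \frac{5728}{5}$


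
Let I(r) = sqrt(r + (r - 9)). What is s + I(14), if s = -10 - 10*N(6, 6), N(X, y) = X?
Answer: -70 + sqrt(19) ≈ -65.641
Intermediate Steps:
I(r) = sqrt(-9 + 2*r) (I(r) = sqrt(r + (-9 + r)) = sqrt(-9 + 2*r))
s = -70 (s = -10 - 10*6 = -10 - 60 = -70)
s + I(14) = -70 + sqrt(-9 + 2*14) = -70 + sqrt(-9 + 28) = -70 + sqrt(19)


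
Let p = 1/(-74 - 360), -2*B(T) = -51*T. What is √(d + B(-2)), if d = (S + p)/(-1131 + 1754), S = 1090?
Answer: I*√73480022114/38626 ≈ 7.0179*I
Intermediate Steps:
B(T) = 51*T/2 (B(T) = -(-51)*T/2 = 51*T/2)
p = -1/434 (p = 1/(-434) = -1/434 ≈ -0.0023041)
d = 473059/270382 (d = (1090 - 1/434)/(-1131 + 1754) = (473059/434)/623 = (473059/434)*(1/623) = 473059/270382 ≈ 1.7496)
√(d + B(-2)) = √(473059/270382 + (51/2)*(-2)) = √(473059/270382 - 51) = √(-13316423/270382) = I*√73480022114/38626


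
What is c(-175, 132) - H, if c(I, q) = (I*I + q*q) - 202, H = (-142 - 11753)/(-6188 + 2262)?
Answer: 14448879/302 ≈ 47844.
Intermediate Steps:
H = 915/302 (H = -11895/(-3926) = -11895*(-1/3926) = 915/302 ≈ 3.0298)
c(I, q) = -202 + I**2 + q**2 (c(I, q) = (I**2 + q**2) - 202 = -202 + I**2 + q**2)
c(-175, 132) - H = (-202 + (-175)**2 + 132**2) - 1*915/302 = (-202 + 30625 + 17424) - 915/302 = 47847 - 915/302 = 14448879/302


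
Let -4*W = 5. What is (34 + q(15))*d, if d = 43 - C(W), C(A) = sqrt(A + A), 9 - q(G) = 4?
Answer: 1677 - 39*I*sqrt(10)/2 ≈ 1677.0 - 61.664*I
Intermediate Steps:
W = -5/4 (W = -1/4*5 = -5/4 ≈ -1.2500)
q(G) = 5 (q(G) = 9 - 1*4 = 9 - 4 = 5)
C(A) = sqrt(2)*sqrt(A) (C(A) = sqrt(2*A) = sqrt(2)*sqrt(A))
d = 43 - I*sqrt(10)/2 (d = 43 - sqrt(2)*sqrt(-5/4) = 43 - sqrt(2)*I*sqrt(5)/2 = 43 - I*sqrt(10)/2 ≈ 43.0 - 1.5811*I)
(34 + q(15))*d = (34 + 5)*(43 - I*sqrt(10)/2) = 39*(43 - I*sqrt(10)/2) = 1677 - 39*I*sqrt(10)/2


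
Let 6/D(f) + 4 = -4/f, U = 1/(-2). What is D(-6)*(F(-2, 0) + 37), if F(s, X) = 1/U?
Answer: -63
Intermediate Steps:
U = -½ ≈ -0.50000
F(s, X) = -2 (F(s, X) = 1/(-½) = -2)
D(f) = 6/(-4 - 4/f)
D(-6)*(F(-2, 0) + 37) = (-3*(-6)/(2 + 2*(-6)))*(-2 + 37) = -3*(-6)/(2 - 12)*35 = -3*(-6)/(-10)*35 = -3*(-6)*(-⅒)*35 = -9/5*35 = -63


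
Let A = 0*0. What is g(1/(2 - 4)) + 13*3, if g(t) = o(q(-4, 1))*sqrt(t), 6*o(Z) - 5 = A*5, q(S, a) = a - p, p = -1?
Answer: 39 + 5*I*sqrt(2)/12 ≈ 39.0 + 0.58926*I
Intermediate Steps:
A = 0
q(S, a) = 1 + a (q(S, a) = a - 1*(-1) = a + 1 = 1 + a)
o(Z) = 5/6 (o(Z) = 5/6 + (0*5)/6 = 5/6 + (1/6)*0 = 5/6 + 0 = 5/6)
g(t) = 5*sqrt(t)/6
g(1/(2 - 4)) + 13*3 = 5*sqrt(1/(2 - 4))/6 + 13*3 = 5*sqrt(1/(-2))/6 + 39 = 5*sqrt(-1/2)/6 + 39 = 5*(I*sqrt(2)/2)/6 + 39 = 5*I*sqrt(2)/12 + 39 = 39 + 5*I*sqrt(2)/12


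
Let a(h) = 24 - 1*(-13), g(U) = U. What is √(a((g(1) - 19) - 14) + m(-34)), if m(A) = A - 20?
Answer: I*√17 ≈ 4.1231*I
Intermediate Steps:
m(A) = -20 + A
a(h) = 37 (a(h) = 24 + 13 = 37)
√(a((g(1) - 19) - 14) + m(-34)) = √(37 + (-20 - 34)) = √(37 - 54) = √(-17) = I*√17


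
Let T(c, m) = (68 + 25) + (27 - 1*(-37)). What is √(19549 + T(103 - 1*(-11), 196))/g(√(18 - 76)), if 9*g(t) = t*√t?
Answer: -9*2^(¾)*29^(¼)*√9853*√I/58 ≈ -42.507 - 42.507*I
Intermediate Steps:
g(t) = t^(3/2)/9 (g(t) = (t*√t)/9 = t^(3/2)/9)
T(c, m) = 157 (T(c, m) = 93 + (27 + 37) = 93 + 64 = 157)
√(19549 + T(103 - 1*(-11), 196))/g(√(18 - 76)) = √(19549 + 157)/(((√(18 - 76))^(3/2)/9)) = √19706/(((√(-58))^(3/2)/9)) = √19706/(((I*√58)^(3/2)/9)) = √19706/(((58^(¾)*I^(3/2))/9)) = √19706/((58^(¾)*I^(3/2)/9)) = √19706*(-9*58^(¼)*√I/58) = -9*2^(¾)*29^(¼)*√9853*√I/58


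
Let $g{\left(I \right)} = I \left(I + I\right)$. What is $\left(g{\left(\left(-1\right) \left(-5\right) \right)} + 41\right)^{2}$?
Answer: $8281$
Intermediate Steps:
$g{\left(I \right)} = 2 I^{2}$ ($g{\left(I \right)} = I 2 I = 2 I^{2}$)
$\left(g{\left(\left(-1\right) \left(-5\right) \right)} + 41\right)^{2} = \left(2 \left(\left(-1\right) \left(-5\right)\right)^{2} + 41\right)^{2} = \left(2 \cdot 5^{2} + 41\right)^{2} = \left(2 \cdot 25 + 41\right)^{2} = \left(50 + 41\right)^{2} = 91^{2} = 8281$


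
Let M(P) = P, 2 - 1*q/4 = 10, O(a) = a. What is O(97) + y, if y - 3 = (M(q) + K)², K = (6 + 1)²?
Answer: 389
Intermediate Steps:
K = 49 (K = 7² = 49)
q = -32 (q = 8 - 4*10 = 8 - 40 = -32)
y = 292 (y = 3 + (-32 + 49)² = 3 + 17² = 3 + 289 = 292)
O(97) + y = 97 + 292 = 389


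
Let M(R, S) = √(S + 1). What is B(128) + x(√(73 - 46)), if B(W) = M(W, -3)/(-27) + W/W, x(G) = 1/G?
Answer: 1 + √3/9 - I*√2/27 ≈ 1.1924 - 0.052378*I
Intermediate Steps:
M(R, S) = √(1 + S)
B(W) = 1 - I*√2/27 (B(W) = √(1 - 3)/(-27) + W/W = √(-2)*(-1/27) + 1 = (I*√2)*(-1/27) + 1 = -I*√2/27 + 1 = 1 - I*√2/27)
B(128) + x(√(73 - 46)) = (1 - I*√2/27) + 1/(√(73 - 46)) = (1 - I*√2/27) + 1/(√27) = (1 - I*√2/27) + 1/(3*√3) = (1 - I*√2/27) + √3/9 = 1 + √3/9 - I*√2/27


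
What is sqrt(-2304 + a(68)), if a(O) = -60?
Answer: 2*I*sqrt(591) ≈ 48.621*I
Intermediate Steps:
sqrt(-2304 + a(68)) = sqrt(-2304 - 60) = sqrt(-2364) = 2*I*sqrt(591)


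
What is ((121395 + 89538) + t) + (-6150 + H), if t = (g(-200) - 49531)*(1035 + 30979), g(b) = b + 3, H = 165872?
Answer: -1591621537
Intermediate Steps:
g(b) = 3 + b
t = -1591992192 (t = ((3 - 200) - 49531)*(1035 + 30979) = (-197 - 49531)*32014 = -49728*32014 = -1591992192)
((121395 + 89538) + t) + (-6150 + H) = ((121395 + 89538) - 1591992192) + (-6150 + 165872) = (210933 - 1591992192) + 159722 = -1591781259 + 159722 = -1591621537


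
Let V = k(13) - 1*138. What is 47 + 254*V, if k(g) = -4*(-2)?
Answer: -32973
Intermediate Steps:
k(g) = 8
V = -130 (V = 8 - 1*138 = 8 - 138 = -130)
47 + 254*V = 47 + 254*(-130) = 47 - 33020 = -32973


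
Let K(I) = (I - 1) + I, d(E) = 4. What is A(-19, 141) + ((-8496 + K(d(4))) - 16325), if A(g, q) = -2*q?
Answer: -25096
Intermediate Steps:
K(I) = -1 + 2*I (K(I) = (-1 + I) + I = -1 + 2*I)
A(-19, 141) + ((-8496 + K(d(4))) - 16325) = -2*141 + ((-8496 + (-1 + 2*4)) - 16325) = -282 + ((-8496 + (-1 + 8)) - 16325) = -282 + ((-8496 + 7) - 16325) = -282 + (-8489 - 16325) = -282 - 24814 = -25096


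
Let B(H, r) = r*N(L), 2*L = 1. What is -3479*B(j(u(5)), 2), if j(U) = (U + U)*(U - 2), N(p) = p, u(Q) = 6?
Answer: -3479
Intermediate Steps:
L = ½ (L = (½)*1 = ½ ≈ 0.50000)
j(U) = 2*U*(-2 + U) (j(U) = (2*U)*(-2 + U) = 2*U*(-2 + U))
B(H, r) = r/2 (B(H, r) = r*(½) = r/2)
-3479*B(j(u(5)), 2) = -3479*2/2 = -3479*1 = -3479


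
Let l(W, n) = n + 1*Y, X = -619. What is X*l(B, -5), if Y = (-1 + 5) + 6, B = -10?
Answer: -3095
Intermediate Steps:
Y = 10 (Y = 4 + 6 = 10)
l(W, n) = 10 + n (l(W, n) = n + 1*10 = n + 10 = 10 + n)
X*l(B, -5) = -619*(10 - 5) = -619*5 = -3095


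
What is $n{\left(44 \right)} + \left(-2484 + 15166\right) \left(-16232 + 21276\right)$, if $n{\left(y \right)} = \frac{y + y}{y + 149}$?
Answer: $\frac{12345825632}{193} \approx 6.3968 \cdot 10^{7}$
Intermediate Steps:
$n{\left(y \right)} = \frac{2 y}{149 + y}$
$n{\left(44 \right)} + \left(-2484 + 15166\right) \left(-16232 + 21276\right) = 2 \cdot 44 \frac{1}{149 + 44} + \left(-2484 + 15166\right) \left(-16232 + 21276\right) = 2 \cdot 44 \cdot \frac{1}{193} + 12682 \cdot 5044 = 2 \cdot 44 \cdot \frac{1}{193} + 63968008 = \frac{88}{193} + 63968008 = \frac{12345825632}{193}$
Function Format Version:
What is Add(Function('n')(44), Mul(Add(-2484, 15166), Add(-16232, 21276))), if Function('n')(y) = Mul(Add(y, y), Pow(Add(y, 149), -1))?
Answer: Rational(12345825632, 193) ≈ 6.3968e+7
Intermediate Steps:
Function('n')(y) = Mul(2, y, Pow(Add(149, y), -1)) (Function('n')(y) = Mul(Mul(2, y), Pow(Add(149, y), -1)) = Mul(2, y, Pow(Add(149, y), -1)))
Add(Function('n')(44), Mul(Add(-2484, 15166), Add(-16232, 21276))) = Add(Mul(2, 44, Pow(Add(149, 44), -1)), Mul(Add(-2484, 15166), Add(-16232, 21276))) = Add(Mul(2, 44, Pow(193, -1)), Mul(12682, 5044)) = Add(Mul(2, 44, Rational(1, 193)), 63968008) = Add(Rational(88, 193), 63968008) = Rational(12345825632, 193)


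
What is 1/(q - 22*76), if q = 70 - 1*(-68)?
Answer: -1/1534 ≈ -0.00065189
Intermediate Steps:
q = 138 (q = 70 + 68 = 138)
1/(q - 22*76) = 1/(138 - 22*76) = 1/(138 - 1672) = 1/(-1534) = -1/1534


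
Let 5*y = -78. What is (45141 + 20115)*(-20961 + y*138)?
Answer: -7541570664/5 ≈ -1.5083e+9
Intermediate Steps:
y = -78/5 (y = (1/5)*(-78) = -78/5 ≈ -15.600)
(45141 + 20115)*(-20961 + y*138) = (45141 + 20115)*(-20961 - 78/5*138) = 65256*(-20961 - 10764/5) = 65256*(-115569/5) = -7541570664/5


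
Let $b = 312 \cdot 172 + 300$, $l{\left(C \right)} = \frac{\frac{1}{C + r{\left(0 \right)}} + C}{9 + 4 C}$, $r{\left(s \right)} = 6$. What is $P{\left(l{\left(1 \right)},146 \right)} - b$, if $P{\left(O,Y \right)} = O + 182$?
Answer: $- \frac{4894154}{91} \approx -53782.0$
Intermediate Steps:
$l{\left(C \right)} = \frac{C + \frac{1}{6 + C}}{9 + 4 C}$ ($l{\left(C \right)} = \frac{\frac{1}{C + 6} + C}{9 + 4 C} = \frac{\frac{1}{6 + C} + C}{9 + 4 C} = \frac{C + \frac{1}{6 + C}}{9 + 4 C}$)
$P{\left(O,Y \right)} = 182 + O$
$b = 53964$ ($b = 53664 + 300 = 53964$)
$P{\left(l{\left(1 \right)},146 \right)} - b = \left(182 + \frac{1 + 1^{2} + 6 \cdot 1}{54 + 4 \cdot 1^{2} + 33 \cdot 1}\right) - 53964 = \left(182 + \frac{1 + 1 + 6}{54 + 4 \cdot 1 + 33}\right) - 53964 = \left(182 + \frac{1}{54 + 4 + 33} \cdot 8\right) - 53964 = \left(182 + \frac{1}{91} \cdot 8\right) - 53964 = \left(182 + \frac{8}{91}\right) - 53964 = \frac{16570}{91} - 53964 = - \frac{4894154}{91}$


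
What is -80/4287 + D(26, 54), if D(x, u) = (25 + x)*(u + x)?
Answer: 17490880/4287 ≈ 4080.0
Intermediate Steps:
-80/4287 + D(26, 54) = -80/4287 + (26² + 25*54 + 25*26 + 54*26) = -80*1/4287 + (676 + 1350 + 650 + 1404) = -80/4287 + 4080 = 17490880/4287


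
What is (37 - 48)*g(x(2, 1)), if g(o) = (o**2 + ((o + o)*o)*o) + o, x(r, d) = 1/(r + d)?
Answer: -154/27 ≈ -5.7037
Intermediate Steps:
x(r, d) = 1/(d + r)
g(o) = o + o**2 + 2*o**3 (g(o) = (o**2 + ((2*o)*o)*o) + o = (o**2 + (2*o**2)*o) + o = (o**2 + 2*o**3) + o = o + o**2 + 2*o**3)
(37 - 48)*g(x(2, 1)) = (37 - 48)*((1 + 1/(1 + 2) + 2*(1/(1 + 2))**2)/(1 + 2)) = -11*(1 + 1/3 + 2*(1/3)**2)/3 = -11*(1 + 1/3 + 2*(1/9))/3 = -11*(1 + 1/3 + 2/9)/3 = -11*14/(3*9) = -11*14/27 = -154/27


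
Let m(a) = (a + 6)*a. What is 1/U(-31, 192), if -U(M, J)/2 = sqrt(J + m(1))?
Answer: -sqrt(199)/398 ≈ -0.035444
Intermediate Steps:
m(a) = a*(6 + a) (m(a) = (6 + a)*a = a*(6 + a))
U(M, J) = -2*sqrt(7 + J) (U(M, J) = -2*sqrt(J + 1*(6 + 1)) = -2*sqrt(J + 1*7) = -2*sqrt(J + 7) = -2*sqrt(7 + J))
1/U(-31, 192) = 1/(-2*sqrt(7 + 192)) = 1/(-2*sqrt(199)) = -sqrt(199)/398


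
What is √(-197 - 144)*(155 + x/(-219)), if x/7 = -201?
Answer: 11784*I*√341/73 ≈ 2980.9*I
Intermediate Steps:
x = -1407 (x = 7*(-201) = -1407)
√(-197 - 144)*(155 + x/(-219)) = √(-197 - 144)*(155 - 1407/(-219)) = √(-341)*(155 - 1407*(-1/219)) = (I*√341)*(155 + 469/73) = (I*√341)*(11784/73) = 11784*I*√341/73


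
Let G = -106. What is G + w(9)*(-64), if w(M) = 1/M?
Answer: -1018/9 ≈ -113.11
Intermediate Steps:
G + w(9)*(-64) = -106 - 64/9 = -1018/9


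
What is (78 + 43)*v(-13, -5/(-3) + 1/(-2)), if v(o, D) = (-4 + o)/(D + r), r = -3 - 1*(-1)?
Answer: 12342/5 ≈ 2468.4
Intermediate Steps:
r = -2 (r = -3 + 1 = -2)
v(o, D) = (-4 + o)/(-2 + D) (v(o, D) = (-4 + o)/(D - 2) = (-4 + o)/(-2 + D))
(78 + 43)*v(-13, -5/(-3) + 1/(-2)) = (78 + 43)*((-4 - 13)/(-2 + (-5/(-3) + 1/(-2)))) = 121*(-17/(-2 + (-5*(-⅓) + 1*(-½)))) = 121*(-17/(-2 + (5/3 - ½))) = 121*(-17/(-2 + 7/6)) = 121*(-17/(-⅚)) = 121*(-6/5*(-17)) = 121*(102/5) = 12342/5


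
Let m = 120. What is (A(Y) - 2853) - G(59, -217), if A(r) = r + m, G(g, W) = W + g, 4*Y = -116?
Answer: -2604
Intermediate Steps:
Y = -29 (Y = (¼)*(-116) = -29)
A(r) = 120 + r (A(r) = r + 120 = 120 + r)
(A(Y) - 2853) - G(59, -217) = ((120 - 29) - 2853) - (-217 + 59) = (91 - 2853) - 1*(-158) = -2762 + 158 = -2604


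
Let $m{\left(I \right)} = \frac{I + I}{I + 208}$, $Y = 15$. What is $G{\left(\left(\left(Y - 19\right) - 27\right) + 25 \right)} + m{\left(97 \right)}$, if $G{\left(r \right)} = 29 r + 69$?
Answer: $- \frac{31831}{305} \approx -104.36$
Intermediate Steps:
$m{\left(I \right)} = \frac{2 I}{208 + I}$
$G{\left(r \right)} = 69 + 29 r$
$G{\left(\left(\left(Y - 19\right) - 27\right) + 25 \right)} + m{\left(97 \right)} = \left(69 + 29 \left(\left(\left(15 - 19\right) - 27\right) + 25\right)\right) + 2 \cdot 97 \frac{1}{208 + 97} = \left(69 + 29 \left(\left(\left(15 - 19\right) - 27\right) + 25\right)\right) + 2 \cdot 97 \cdot \frac{1}{305} = \left(69 + 29 \left(\left(-4 - 27\right) + 25\right)\right) + 2 \cdot 97 \cdot \frac{1}{305} = \left(69 + 29 \left(-31 + 25\right)\right) + \frac{194}{305} = \left(69 + 29 \left(-6\right)\right) + \frac{194}{305} = \left(69 - 174\right) + \frac{194}{305} = -105 + \frac{194}{305} = - \frac{31831}{305}$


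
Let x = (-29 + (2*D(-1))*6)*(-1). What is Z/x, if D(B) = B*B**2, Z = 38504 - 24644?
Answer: 13860/41 ≈ 338.05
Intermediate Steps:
Z = 13860
D(B) = B**3
x = 41 (x = (-29 + (2*(-1)**3)*6)*(-1) = (-29 + (2*(-1))*6)*(-1) = (-29 - 2*6)*(-1) = (-29 - 12)*(-1) = -41*(-1) = 41)
Z/x = 13860/41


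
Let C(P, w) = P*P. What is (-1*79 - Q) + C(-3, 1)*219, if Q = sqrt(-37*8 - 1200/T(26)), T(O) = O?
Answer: 1892 - 4*I*sqrt(3614)/13 ≈ 1892.0 - 18.497*I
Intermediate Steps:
C(P, w) = P**2
Q = 4*I*sqrt(3614)/13 (Q = sqrt(-37*8 - 1200/26) = sqrt(-296 - 1200*1/26) = sqrt(-296 - 600/13) = sqrt(-4448/13) = 4*I*sqrt(3614)/13 ≈ 18.497*I)
(-1*79 - Q) + C(-3, 1)*219 = (-1*79 - 4*I*sqrt(3614)/13) + (-3)**2*219 = (-79 - 4*I*sqrt(3614)/13) + 9*219 = (-79 - 4*I*sqrt(3614)/13) + 1971 = 1892 - 4*I*sqrt(3614)/13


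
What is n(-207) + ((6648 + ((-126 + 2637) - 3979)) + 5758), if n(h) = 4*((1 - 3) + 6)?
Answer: 10954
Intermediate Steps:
n(h) = 16 (n(h) = 4*(-2 + 6) = 4*4 = 16)
n(-207) + ((6648 + ((-126 + 2637) - 3979)) + 5758) = 16 + ((6648 + ((-126 + 2637) - 3979)) + 5758) = 16 + ((6648 + (2511 - 3979)) + 5758) = 16 + ((6648 - 1468) + 5758) = 16 + (5180 + 5758) = 16 + 10938 = 10954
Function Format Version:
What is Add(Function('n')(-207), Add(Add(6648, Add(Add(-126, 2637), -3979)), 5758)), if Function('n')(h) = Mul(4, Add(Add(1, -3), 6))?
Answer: 10954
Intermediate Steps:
Function('n')(h) = 16 (Function('n')(h) = Mul(4, Add(-2, 6)) = Mul(4, 4) = 16)
Add(Function('n')(-207), Add(Add(6648, Add(Add(-126, 2637), -3979)), 5758)) = Add(16, Add(Add(6648, Add(Add(-126, 2637), -3979)), 5758)) = Add(16, Add(Add(6648, Add(2511, -3979)), 5758)) = Add(16, Add(Add(6648, -1468), 5758)) = Add(16, Add(5180, 5758)) = Add(16, 10938) = 10954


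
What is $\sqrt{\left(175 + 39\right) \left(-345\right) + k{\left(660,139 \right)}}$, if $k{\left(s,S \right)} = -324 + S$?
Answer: $i \sqrt{74015} \approx 272.06 i$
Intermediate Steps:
$\sqrt{\left(175 + 39\right) \left(-345\right) + k{\left(660,139 \right)}} = \sqrt{\left(175 + 39\right) \left(-345\right) + \left(-324 + 139\right)} = \sqrt{214 \left(-345\right) - 185} = \sqrt{-73830 - 185} = \sqrt{-74015} = i \sqrt{74015}$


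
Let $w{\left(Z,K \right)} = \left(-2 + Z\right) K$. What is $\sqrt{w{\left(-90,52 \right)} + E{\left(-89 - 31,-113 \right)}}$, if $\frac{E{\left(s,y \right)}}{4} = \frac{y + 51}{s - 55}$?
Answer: $\frac{2 i \sqrt{1464666}}{35} \approx 69.156 i$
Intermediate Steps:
$E{\left(s,y \right)} = \frac{4 \left(51 + y\right)}{-55 + s}$ ($E{\left(s,y \right)} = 4 \frac{y + 51}{s - 55} = 4 \frac{51 + y}{-55 + s} = \frac{4 \left(51 + y\right)}{-55 + s}$)
$w{\left(Z,K \right)} = K \left(-2 + Z\right)$
$\sqrt{w{\left(-90,52 \right)} + E{\left(-89 - 31,-113 \right)}} = \sqrt{52 \left(-2 - 90\right) + \frac{4 \left(51 - 113\right)}{-55 - 120}} = \sqrt{52 \left(-92\right) + 4 \frac{1}{-55 - 120} \left(-62\right)} = \sqrt{-4784 + 4 \frac{1}{-55 - 120} \left(-62\right)} = \sqrt{-4784 + 4 \frac{1}{-175} \left(-62\right)} = \sqrt{-4784 + 4 \left(- \frac{1}{175}\right) \left(-62\right)} = \sqrt{-4784 + \frac{248}{175}} = \sqrt{- \frac{836952}{175}} = \frac{2 i \sqrt{1464666}}{35}$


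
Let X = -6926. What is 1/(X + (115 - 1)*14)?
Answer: -1/5330 ≈ -0.00018762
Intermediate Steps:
1/(X + (115 - 1)*14) = 1/(-6926 + (115 - 1)*14) = 1/(-6926 + 114*14) = 1/(-6926 + 1596) = 1/(-5330) = -1/5330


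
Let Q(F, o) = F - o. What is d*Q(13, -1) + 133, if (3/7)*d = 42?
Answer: 1505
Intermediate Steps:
d = 98 (d = (7/3)*42 = 98)
d*Q(13, -1) + 133 = 98*(13 - 1*(-1)) + 133 = 98*(13 + 1) + 133 = 98*14 + 133 = 1372 + 133 = 1505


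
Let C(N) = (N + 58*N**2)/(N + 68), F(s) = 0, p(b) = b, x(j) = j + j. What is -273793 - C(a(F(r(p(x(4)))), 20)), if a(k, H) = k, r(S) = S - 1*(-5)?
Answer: -273793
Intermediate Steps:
x(j) = 2*j
r(S) = 5 + S (r(S) = S + 5 = 5 + S)
C(N) = (N + 58*N**2)/(68 + N)
-273793 - C(a(F(r(p(x(4)))), 20)) = -273793 - 0*(1 + 58*0)/(68 + 0) = -273793 - 0*(1 + 0)/68 = -273793 - 0/68 = -273793 - 1*0 = -273793 + 0 = -273793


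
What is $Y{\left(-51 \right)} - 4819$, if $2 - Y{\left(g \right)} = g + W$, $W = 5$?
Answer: $-4771$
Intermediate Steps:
$Y{\left(g \right)} = -3 - g$ ($Y{\left(g \right)} = 2 - \left(g + 5\right) = 2 - \left(5 + g\right) = -3 - g$)
$Y{\left(-51 \right)} - 4819 = \left(-3 - -51\right) - 4819 = \left(-3 + 51\right) - 4819 = 48 - 4819 = -4771$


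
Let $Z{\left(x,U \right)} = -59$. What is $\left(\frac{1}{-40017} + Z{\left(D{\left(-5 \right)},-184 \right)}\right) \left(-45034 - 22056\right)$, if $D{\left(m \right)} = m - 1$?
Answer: $\frac{158399758360}{40017} \approx 3.9583 \cdot 10^{6}$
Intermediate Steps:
$D{\left(m \right)} = -1 + m$
$\left(\frac{1}{-40017} + Z{\left(D{\left(-5 \right)},-184 \right)}\right) \left(-45034 - 22056\right) = \left(\frac{1}{-40017} - 59\right) \left(-45034 - 22056\right) = \left(- \frac{1}{40017} - 59\right) \left(-67090\right) = \left(- \frac{2361004}{40017}\right) \left(-67090\right) = \frac{158399758360}{40017}$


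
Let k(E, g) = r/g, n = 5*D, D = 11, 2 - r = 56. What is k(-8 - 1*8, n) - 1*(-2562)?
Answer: 140856/55 ≈ 2561.0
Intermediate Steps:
r = -54 (r = 2 - 1*56 = 2 - 56 = -54)
n = 55 (n = 5*11 = 55)
k(E, g) = -54/g
k(-8 - 1*8, n) - 1*(-2562) = -54/55 - 1*(-2562) = -54*1/55 + 2562 = -54/55 + 2562 = 140856/55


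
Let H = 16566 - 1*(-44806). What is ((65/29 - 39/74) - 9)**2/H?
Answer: 244453225/282637453552 ≈ 0.00086490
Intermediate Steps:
H = 61372 (H = 16566 + 44806 = 61372)
((65/29 - 39/74) - 9)**2/H = ((65/29 - 39/74) - 9)**2/61372 = ((65*(1/29) - 39*1/74) - 9)**2*(1/61372) = ((65/29 - 39/74) - 9)**2*(1/61372) = (3679/2146 - 9)**2*(1/61372) = (-15635/2146)**2*(1/61372) = (244453225/4605316)*(1/61372) = 244453225/282637453552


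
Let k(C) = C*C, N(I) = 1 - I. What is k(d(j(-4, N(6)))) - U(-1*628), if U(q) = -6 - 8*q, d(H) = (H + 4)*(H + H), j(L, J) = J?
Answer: -4918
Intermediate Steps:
d(H) = 2*H*(4 + H) (d(H) = (4 + H)*(2*H) = 2*H*(4 + H))
k(C) = C²
k(d(j(-4, N(6)))) - U(-1*628) = (2*(1 - 1*6)*(4 + (1 - 1*6)))² - (-6 - (-8)*628) = (2*(1 - 6)*(4 + (1 - 6)))² - (-6 - 8*(-628)) = (2*(-5)*(4 - 5))² - (-6 + 5024) = (2*(-5)*(-1))² - 1*5018 = 10² - 5018 = 100 - 5018 = -4918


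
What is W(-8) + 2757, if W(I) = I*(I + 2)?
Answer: 2805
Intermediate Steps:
W(I) = I*(2 + I)
W(-8) + 2757 = -8*(2 - 8) + 2757 = -8*(-6) + 2757 = 48 + 2757 = 2805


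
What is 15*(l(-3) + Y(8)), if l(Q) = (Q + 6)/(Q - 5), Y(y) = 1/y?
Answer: -15/4 ≈ -3.7500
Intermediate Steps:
l(Q) = (6 + Q)/(-5 + Q)
15*(l(-3) + Y(8)) = 15*((6 - 3)/(-5 - 3) + 1/8) = 15*(3/(-8) + ⅛) = 15*(-⅛*3 + ⅛) = 15*(-3/8 + ⅛) = 15*(-¼) = -15/4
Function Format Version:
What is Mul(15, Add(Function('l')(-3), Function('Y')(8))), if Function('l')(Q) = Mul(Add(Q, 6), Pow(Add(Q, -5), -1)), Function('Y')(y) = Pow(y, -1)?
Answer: Rational(-15, 4) ≈ -3.7500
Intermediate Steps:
Function('l')(Q) = Mul(Pow(Add(-5, Q), -1), Add(6, Q)) (Function('l')(Q) = Mul(Add(6, Q), Pow(Add(-5, Q), -1)) = Mul(Pow(Add(-5, Q), -1), Add(6, Q)))
Mul(15, Add(Function('l')(-3), Function('Y')(8))) = Mul(15, Add(Mul(Pow(Add(-5, -3), -1), Add(6, -3)), Pow(8, -1))) = Mul(15, Add(Mul(Pow(-8, -1), 3), Rational(1, 8))) = Mul(15, Add(Mul(Rational(-1, 8), 3), Rational(1, 8))) = Mul(15, Add(Rational(-3, 8), Rational(1, 8))) = Mul(15, Rational(-1, 4)) = Rational(-15, 4)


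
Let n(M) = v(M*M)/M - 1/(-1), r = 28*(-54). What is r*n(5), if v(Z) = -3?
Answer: -3024/5 ≈ -604.80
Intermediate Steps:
r = -1512
n(M) = 1 - 3/M (n(M) = -3/M - 1/(-1) = -3/M - 1*(-1) = -3/M + 1 = 1 - 3/M)
r*n(5) = -1512*(-3 + 5)/5 = -1512*2/5 = -1512*⅖ = -3024/5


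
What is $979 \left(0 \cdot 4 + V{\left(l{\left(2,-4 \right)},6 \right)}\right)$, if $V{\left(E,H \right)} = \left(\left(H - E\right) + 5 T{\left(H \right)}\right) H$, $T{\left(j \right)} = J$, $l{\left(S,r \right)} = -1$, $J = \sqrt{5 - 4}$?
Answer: $70488$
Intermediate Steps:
$J = 1$ ($J = \sqrt{1} = 1$)
$T{\left(j \right)} = 1$
$V{\left(E,H \right)} = H \left(5 + H - E\right)$ ($V{\left(E,H \right)} = \left(\left(H - E\right) + 5 \cdot 1\right) H = \left(\left(H - E\right) + 5\right) H = \left(5 + H - E\right) H = H \left(5 + H - E\right)$)
$979 \left(0 \cdot 4 + V{\left(l{\left(2,-4 \right)},6 \right)}\right) = 979 \left(0 \cdot 4 + 6 \left(5 + 6 - -1\right)\right) = 979 \left(0 + 6 \left(5 + 6 + 1\right)\right) = 979 \left(0 + 6 \cdot 12\right) = 979 \left(0 + 72\right) = 979 \cdot 72 = 70488$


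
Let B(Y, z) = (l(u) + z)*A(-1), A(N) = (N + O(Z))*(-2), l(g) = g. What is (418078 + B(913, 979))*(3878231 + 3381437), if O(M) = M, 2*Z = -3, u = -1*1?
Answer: 3070607254624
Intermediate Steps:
u = -1
Z = -3/2 (Z = (½)*(-3) = -3/2 ≈ -1.5000)
A(N) = 3 - 2*N (A(N) = (N - 3/2)*(-2) = (-3/2 + N)*(-2) = 3 - 2*N)
B(Y, z) = -5 + 5*z (B(Y, z) = (-1 + z)*(3 - 2*(-1)) = (-1 + z)*(3 + 2) = (-1 + z)*5 = -5 + 5*z)
(418078 + B(913, 979))*(3878231 + 3381437) = (418078 + (-5 + 5*979))*(3878231 + 3381437) = (418078 + (-5 + 4895))*7259668 = (418078 + 4890)*7259668 = 422968*7259668 = 3070607254624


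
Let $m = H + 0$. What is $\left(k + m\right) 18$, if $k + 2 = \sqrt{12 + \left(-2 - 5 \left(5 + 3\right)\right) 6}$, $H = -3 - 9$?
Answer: $-252 + 72 i \sqrt{15} \approx -252.0 + 278.85 i$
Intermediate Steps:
$H = -12$
$k = -2 + 4 i \sqrt{15}$ ($k = -2 + \sqrt{12 + \left(-2 - 5 \left(5 + 3\right)\right) 6} = -2 + \sqrt{12 + \left(-2 - 40\right) 6} = -2 + \sqrt{12 - 252} = -2 + \sqrt{-240} = -2 + 4 i \sqrt{15} \approx -2.0 + 15.492 i$)
$m = -12$ ($m = -12 + 0 = -12$)
$\left(k + m\right) 18 = \left(\left(-2 + 4 i \sqrt{15}\right) - 12\right) 18 = \left(-14 + 4 i \sqrt{15}\right) 18 = -252 + 72 i \sqrt{15}$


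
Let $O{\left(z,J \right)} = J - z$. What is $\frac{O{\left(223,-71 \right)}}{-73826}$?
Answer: $\frac{147}{36913} \approx 0.0039823$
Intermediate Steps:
$\frac{O{\left(223,-71 \right)}}{-73826} = \frac{-71 - 223}{-73826} = \left(-71 - 223\right) \left(- \frac{1}{73826}\right) = \left(-294\right) \left(- \frac{1}{73826}\right) = \frac{147}{36913}$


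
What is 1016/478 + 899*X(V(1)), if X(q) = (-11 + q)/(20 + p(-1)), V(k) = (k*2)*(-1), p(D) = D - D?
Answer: -2783033/4780 ≈ -582.22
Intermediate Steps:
p(D) = 0
V(k) = -2*k (V(k) = (2*k)*(-1) = -2*k)
X(q) = -11/20 + q/20 (X(q) = (-11 + q)/(20 + 0) = (-11 + q)/20 = (-11 + q)*(1/20) = -11/20 + q/20)
1016/478 + 899*X(V(1)) = 1016/478 + 899*(-11/20 + (-2*1)/20) = 1016*(1/478) + 899*(-11/20 + (1/20)*(-2)) = 508/239 + 899*(-11/20 - ⅒) = 508/239 + 899*(-13/20) = 508/239 - 11687/20 = -2783033/4780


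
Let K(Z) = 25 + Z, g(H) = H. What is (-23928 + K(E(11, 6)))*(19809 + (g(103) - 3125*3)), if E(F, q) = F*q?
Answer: -251170469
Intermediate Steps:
(-23928 + K(E(11, 6)))*(19809 + (g(103) - 3125*3)) = (-23928 + (25 + 11*6))*(19809 + (103 - 3125*3)) = (-23928 + (25 + 66))*(19809 + (103 - 9375)) = (-23928 + 91)*(19809 - 9272) = -23837*10537 = -251170469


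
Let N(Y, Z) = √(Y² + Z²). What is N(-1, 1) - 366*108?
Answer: -39528 + √2 ≈ -39527.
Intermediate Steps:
N(-1, 1) - 366*108 = √((-1)² + 1²) - 366*108 = √(1 + 1) - 39528 = √2 - 39528 = -39528 + √2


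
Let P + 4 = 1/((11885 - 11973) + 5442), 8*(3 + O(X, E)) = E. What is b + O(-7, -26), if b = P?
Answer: -109755/10708 ≈ -10.250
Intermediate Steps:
O(X, E) = -3 + E/8
P = -21415/5354 (P = -4 + 1/((11885 - 11973) + 5442) = -4 + 1/(-88 + 5442) = -4 + 1/5354 = -21415/5354 ≈ -3.9998)
b = -21415/5354 ≈ -3.9998
b + O(-7, -26) = -21415/5354 + (-3 + (⅛)*(-26)) = -21415/5354 + (-3 - 13/4) = -21415/5354 - 25/4 = -109755/10708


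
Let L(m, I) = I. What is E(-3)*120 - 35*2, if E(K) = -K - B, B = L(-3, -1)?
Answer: 410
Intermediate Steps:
B = -1
E(K) = 1 - K (E(K) = -K - 1*(-1) = -K + 1 = 1 - K)
E(-3)*120 - 35*2 = (1 - 1*(-3))*120 - 35*2 = (1 + 3)*120 - 70 = 4*120 - 70 = 480 - 70 = 410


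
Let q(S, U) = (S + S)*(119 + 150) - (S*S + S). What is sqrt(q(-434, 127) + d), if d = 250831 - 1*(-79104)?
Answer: I*sqrt(91479) ≈ 302.46*I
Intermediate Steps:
d = 329935 (d = 250831 + 79104 = 329935)
q(S, U) = -S**2 + 537*S (q(S, U) = (2*S)*269 - (S**2 + S) = 538*S - (S + S**2) = 538*S + (-S - S**2) = -S**2 + 537*S)
sqrt(q(-434, 127) + d) = sqrt(-434*(537 - 1*(-434)) + 329935) = sqrt(-434*(537 + 434) + 329935) = sqrt(-434*971 + 329935) = sqrt(-421414 + 329935) = sqrt(-91479) = I*sqrt(91479)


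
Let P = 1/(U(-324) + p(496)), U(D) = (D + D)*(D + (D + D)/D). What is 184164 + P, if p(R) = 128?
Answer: 38450496577/208784 ≈ 1.8416e+5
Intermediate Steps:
U(D) = 2*D*(2 + D) (U(D) = (2*D)*(D + (2*D)/D) = (2*D)*(D + 2) = (2*D)*(2 + D) = 2*D*(2 + D))
P = 1/208784 (P = 1/(2*(-324)*(2 - 324) + 128) = 1/(2*(-324)*(-322) + 128) = 1/(208656 + 128) = 1/208784 ≈ 4.7896e-6)
184164 + P = 184164 + 1/208784 = 38450496577/208784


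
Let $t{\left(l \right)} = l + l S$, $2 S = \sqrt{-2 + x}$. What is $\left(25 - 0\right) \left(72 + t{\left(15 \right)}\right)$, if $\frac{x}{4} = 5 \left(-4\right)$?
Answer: $2175 + \frac{375 i \sqrt{82}}{2} \approx 2175.0 + 1697.9 i$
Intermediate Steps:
$x = -80$ ($x = 4 \cdot 5 \left(-4\right) = 4 \left(-20\right) = -80$)
$S = \frac{i \sqrt{82}}{2}$ ($S = \frac{\sqrt{-2 - 80}}{2} = \frac{\sqrt{-82}}{2} = \frac{i \sqrt{82}}{2} \approx 4.5277 i$)
$t{\left(l \right)} = l + \frac{i l \sqrt{82}}{2}$ ($t{\left(l \right)} = l + l \frac{i \sqrt{82}}{2} = l + \frac{i l \sqrt{82}}{2}$)
$\left(25 - 0\right) \left(72 + t{\left(15 \right)}\right) = \left(25 - 0\right) \left(72 + \frac{1}{2} \cdot 15 \left(2 + i \sqrt{82}\right)\right) = \left(25 + 0\right) \left(72 + \left(15 + \frac{15 i \sqrt{82}}{2}\right)\right) = 25 \left(87 + \frac{15 i \sqrt{82}}{2}\right) = 2175 + \frac{375 i \sqrt{82}}{2}$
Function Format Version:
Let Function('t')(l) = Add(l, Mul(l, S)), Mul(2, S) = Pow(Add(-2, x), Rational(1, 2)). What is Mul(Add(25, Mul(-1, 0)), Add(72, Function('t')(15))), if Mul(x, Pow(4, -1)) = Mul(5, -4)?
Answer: Add(2175, Mul(Rational(375, 2), I, Pow(82, Rational(1, 2)))) ≈ Add(2175.0, Mul(1697.9, I))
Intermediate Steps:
x = -80 (x = Mul(4, Mul(5, -4)) = Mul(4, -20) = -80)
S = Mul(Rational(1, 2), I, Pow(82, Rational(1, 2))) (S = Mul(Rational(1, 2), Pow(Add(-2, -80), Rational(1, 2))) = Mul(Rational(1, 2), Pow(-82, Rational(1, 2))) = Mul(Rational(1, 2), Mul(I, Pow(82, Rational(1, 2)))) = Mul(Rational(1, 2), I, Pow(82, Rational(1, 2))) ≈ Mul(4.5277, I))
Function('t')(l) = Add(l, Mul(Rational(1, 2), I, l, Pow(82, Rational(1, 2)))) (Function('t')(l) = Add(l, Mul(l, Mul(Rational(1, 2), I, Pow(82, Rational(1, 2))))) = Add(l, Mul(Rational(1, 2), I, l, Pow(82, Rational(1, 2)))))
Mul(Add(25, Mul(-1, 0)), Add(72, Function('t')(15))) = Mul(Add(25, Mul(-1, 0)), Add(72, Mul(Rational(1, 2), 15, Add(2, Mul(I, Pow(82, Rational(1, 2))))))) = Mul(Add(25, 0), Add(72, Add(15, Mul(Rational(15, 2), I, Pow(82, Rational(1, 2)))))) = Mul(25, Add(87, Mul(Rational(15, 2), I, Pow(82, Rational(1, 2))))) = Add(2175, Mul(Rational(375, 2), I, Pow(82, Rational(1, 2))))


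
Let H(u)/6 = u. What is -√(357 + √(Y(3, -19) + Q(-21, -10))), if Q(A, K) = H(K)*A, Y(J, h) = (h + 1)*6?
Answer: -√(357 + 24*√2) ≈ -19.772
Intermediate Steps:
H(u) = 6*u
Y(J, h) = 6 + 6*h (Y(J, h) = (1 + h)*6 = 6 + 6*h)
Q(A, K) = 6*A*K (Q(A, K) = (6*K)*A = 6*A*K)
-√(357 + √(Y(3, -19) + Q(-21, -10))) = -√(357 + √((6 + 6*(-19)) + 6*(-21)*(-10))) = -√(357 + √((6 - 114) + 1260)) = -√(357 + √(-108 + 1260)) = -√(357 + √1152) = -√(357 + 24*√2)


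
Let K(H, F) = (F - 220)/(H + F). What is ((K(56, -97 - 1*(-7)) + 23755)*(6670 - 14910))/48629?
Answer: -3328877600/826693 ≈ -4026.7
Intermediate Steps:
K(H, F) = (-220 + F)/(F + H)
((K(56, -97 - 1*(-7)) + 23755)*(6670 - 14910))/48629 = (((-220 + (-97 - 1*(-7)))/((-97 - 1*(-7)) + 56) + 23755)*(6670 - 14910))/48629 = (((-220 + (-97 + 7))/((-97 + 7) + 56) + 23755)*(-8240))*(1/48629) = (((-220 - 90)/(-90 + 56) + 23755)*(-8240))*(1/48629) = ((-310/(-34) + 23755)*(-8240))*(1/48629) = ((-1/34*(-310) + 23755)*(-8240))*(1/48629) = ((155/17 + 23755)*(-8240))*(1/48629) = ((403990/17)*(-8240))*(1/48629) = -3328877600/17*1/48629 = -3328877600/826693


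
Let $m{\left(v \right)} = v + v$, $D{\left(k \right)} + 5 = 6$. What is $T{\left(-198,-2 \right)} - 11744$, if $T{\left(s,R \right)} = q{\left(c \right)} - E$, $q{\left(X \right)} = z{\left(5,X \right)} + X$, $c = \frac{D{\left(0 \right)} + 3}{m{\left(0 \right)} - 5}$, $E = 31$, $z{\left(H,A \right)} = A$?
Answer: $- \frac{58883}{5} \approx -11777.0$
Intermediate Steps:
$D{\left(k \right)} = 1$ ($D{\left(k \right)} = -5 + 6 = 1$)
$m{\left(v \right)} = 2 v$
$c = - \frac{4}{5}$ ($c = \frac{1 + 3}{2 \cdot 0 - 5} = \frac{4}{0 - 5} = \frac{4}{-5} = 4 \left(- \frac{1}{5}\right) = - \frac{4}{5} \approx -0.8$)
$q{\left(X \right)} = 2 X$ ($q{\left(X \right)} = X + X = 2 X$)
$T{\left(s,R \right)} = - \frac{163}{5}$ ($T{\left(s,R \right)} = 2 \left(- \frac{4}{5}\right) - 31 = - \frac{8}{5} - 31 = - \frac{163}{5}$)
$T{\left(-198,-2 \right)} - 11744 = - \frac{163}{5} - 11744 = - \frac{58883}{5}$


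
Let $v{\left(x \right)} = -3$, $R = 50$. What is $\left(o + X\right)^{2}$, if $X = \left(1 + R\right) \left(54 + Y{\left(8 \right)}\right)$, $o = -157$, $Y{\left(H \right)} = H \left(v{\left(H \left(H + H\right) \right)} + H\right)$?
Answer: $21501769$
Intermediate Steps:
$Y{\left(H \right)} = H \left(-3 + H\right)$
$X = 4794$ ($X = \left(1 + 50\right) \left(54 + 8 \left(-3 + 8\right)\right) = 51 \left(54 + 8 \cdot 5\right) = 51 \left(54 + 40\right) = 51 \cdot 94 = 4794$)
$\left(o + X\right)^{2} = \left(-157 + 4794\right)^{2} = 4637^{2} = 21501769$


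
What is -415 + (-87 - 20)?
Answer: -522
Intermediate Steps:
-415 + (-87 - 20) = -415 - 107 = -522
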